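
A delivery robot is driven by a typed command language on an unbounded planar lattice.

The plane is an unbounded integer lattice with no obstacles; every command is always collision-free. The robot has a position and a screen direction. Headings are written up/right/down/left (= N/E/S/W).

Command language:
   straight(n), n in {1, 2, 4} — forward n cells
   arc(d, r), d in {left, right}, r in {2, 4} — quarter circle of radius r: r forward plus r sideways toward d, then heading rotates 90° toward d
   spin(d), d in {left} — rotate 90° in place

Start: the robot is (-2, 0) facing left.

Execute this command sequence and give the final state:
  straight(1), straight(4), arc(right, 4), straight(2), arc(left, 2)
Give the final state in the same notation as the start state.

from: (-2, 0) facing left
1. straight(1) → (-3, 0) facing left
2. straight(4) → (-7, 0) facing left
3. arc(right, 4) → (-11, 4) facing up
4. straight(2) → (-11, 6) facing up
5. arc(left, 2) → (-13, 8) facing left

(-13, 8) facing left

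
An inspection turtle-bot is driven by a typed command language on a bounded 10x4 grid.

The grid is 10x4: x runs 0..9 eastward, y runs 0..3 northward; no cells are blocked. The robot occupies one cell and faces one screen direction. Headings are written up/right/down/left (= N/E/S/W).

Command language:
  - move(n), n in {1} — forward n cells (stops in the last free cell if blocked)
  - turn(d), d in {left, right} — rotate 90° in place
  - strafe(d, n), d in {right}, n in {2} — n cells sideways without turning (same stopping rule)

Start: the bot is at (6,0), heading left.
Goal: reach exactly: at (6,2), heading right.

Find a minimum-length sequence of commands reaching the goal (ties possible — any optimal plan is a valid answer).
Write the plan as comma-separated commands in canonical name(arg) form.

begin: at (6,0), heading left
[1] after strafe(right, 2): at (6,2), heading left
[2] after turn(left): at (6,2), heading down
[3] after turn(left): at (6,2), heading right
nothing shorter than 3 reaches the goal.

strafe(right, 2), turn(left), turn(left)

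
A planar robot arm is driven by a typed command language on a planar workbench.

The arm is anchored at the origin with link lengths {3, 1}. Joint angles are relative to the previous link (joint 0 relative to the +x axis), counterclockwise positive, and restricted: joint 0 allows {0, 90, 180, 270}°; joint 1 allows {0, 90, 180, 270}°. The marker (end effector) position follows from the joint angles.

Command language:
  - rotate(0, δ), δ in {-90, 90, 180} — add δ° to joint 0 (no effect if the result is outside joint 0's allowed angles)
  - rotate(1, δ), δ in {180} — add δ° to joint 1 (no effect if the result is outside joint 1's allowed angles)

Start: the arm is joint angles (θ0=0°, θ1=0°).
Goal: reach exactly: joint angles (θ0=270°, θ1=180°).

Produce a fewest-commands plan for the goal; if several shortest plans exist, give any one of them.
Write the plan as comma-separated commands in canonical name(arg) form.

rotate(1, 180), rotate(0, -90)

begin: joint angles (θ0=0°, θ1=0°)
1. rotate(1, 180) → joint angles (θ0=0°, θ1=180°)
2. rotate(0, -90) → joint angles (θ0=270°, θ1=180°)
nothing shorter than 2 reaches the goal.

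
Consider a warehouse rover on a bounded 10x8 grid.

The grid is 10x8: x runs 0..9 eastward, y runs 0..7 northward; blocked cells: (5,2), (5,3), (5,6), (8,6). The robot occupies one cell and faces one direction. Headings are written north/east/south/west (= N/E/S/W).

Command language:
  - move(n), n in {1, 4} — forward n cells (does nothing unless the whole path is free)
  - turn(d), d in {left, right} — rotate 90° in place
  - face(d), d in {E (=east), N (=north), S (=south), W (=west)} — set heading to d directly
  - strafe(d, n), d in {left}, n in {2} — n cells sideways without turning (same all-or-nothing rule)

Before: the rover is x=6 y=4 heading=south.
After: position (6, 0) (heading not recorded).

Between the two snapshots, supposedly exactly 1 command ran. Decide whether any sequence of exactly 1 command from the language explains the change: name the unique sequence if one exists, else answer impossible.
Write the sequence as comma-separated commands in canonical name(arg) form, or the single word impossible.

start: x=6 y=4 heading=south
[1] after move(4): x=6 y=0 heading=south
no rival 1-sequence matches.

move(4)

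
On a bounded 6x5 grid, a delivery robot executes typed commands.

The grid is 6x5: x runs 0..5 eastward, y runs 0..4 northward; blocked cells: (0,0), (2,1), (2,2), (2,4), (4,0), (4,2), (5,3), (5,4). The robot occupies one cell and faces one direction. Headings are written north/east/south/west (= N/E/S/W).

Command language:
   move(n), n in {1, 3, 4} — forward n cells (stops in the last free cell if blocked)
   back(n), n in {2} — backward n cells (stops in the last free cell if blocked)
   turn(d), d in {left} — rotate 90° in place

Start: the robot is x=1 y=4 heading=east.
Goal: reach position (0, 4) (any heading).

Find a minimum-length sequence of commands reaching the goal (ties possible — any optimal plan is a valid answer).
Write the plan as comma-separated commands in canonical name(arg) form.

back(2)

t0: x=1 y=4 heading=east
[1] after back(2): x=0 y=4 heading=east
no 0-step plan works, so 1 is optimal.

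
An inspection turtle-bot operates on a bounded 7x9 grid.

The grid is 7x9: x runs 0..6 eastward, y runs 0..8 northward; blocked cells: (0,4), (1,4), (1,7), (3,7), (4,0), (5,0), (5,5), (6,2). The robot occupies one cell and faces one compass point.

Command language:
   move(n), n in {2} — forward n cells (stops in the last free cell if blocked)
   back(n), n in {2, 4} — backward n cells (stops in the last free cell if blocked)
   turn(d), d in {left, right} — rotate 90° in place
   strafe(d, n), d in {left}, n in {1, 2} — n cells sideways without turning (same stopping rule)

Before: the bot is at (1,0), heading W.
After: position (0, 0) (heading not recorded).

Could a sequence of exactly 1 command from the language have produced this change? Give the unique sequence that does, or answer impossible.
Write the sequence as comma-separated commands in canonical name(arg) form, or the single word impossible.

move(2)

key: move(2) runs into the grid edge before its full distance
start: at (1,0), heading W
[1] after move(2): at (0,0), heading W
no other 1-command option fits: unique.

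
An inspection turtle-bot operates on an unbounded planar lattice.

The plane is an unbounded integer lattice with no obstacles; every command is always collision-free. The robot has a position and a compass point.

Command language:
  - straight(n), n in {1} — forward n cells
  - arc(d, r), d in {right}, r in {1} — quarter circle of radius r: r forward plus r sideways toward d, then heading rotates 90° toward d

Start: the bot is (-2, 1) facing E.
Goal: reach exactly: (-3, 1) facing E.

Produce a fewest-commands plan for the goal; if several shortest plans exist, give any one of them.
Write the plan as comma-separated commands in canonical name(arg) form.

initial: (-2, 1) facing E
[1] after arc(right, 1): (-1, 0) facing S
[2] after arc(right, 1): (-2, -1) facing W
[3] after straight(1): (-3, -1) facing W
[4] after arc(right, 1): (-4, 0) facing N
[5] after arc(right, 1): (-3, 1) facing E
nothing shorter than 5 reaches the goal.

arc(right, 1), arc(right, 1), straight(1), arc(right, 1), arc(right, 1)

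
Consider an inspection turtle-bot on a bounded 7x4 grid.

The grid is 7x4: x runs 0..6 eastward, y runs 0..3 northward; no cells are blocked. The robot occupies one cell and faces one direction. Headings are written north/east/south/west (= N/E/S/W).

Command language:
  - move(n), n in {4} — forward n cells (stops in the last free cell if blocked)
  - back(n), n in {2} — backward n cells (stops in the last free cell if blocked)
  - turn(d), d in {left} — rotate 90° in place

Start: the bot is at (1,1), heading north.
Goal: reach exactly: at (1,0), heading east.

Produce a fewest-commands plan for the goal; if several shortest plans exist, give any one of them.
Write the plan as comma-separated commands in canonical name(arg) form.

turn(left), turn(left), move(4), turn(left)

t0: at (1,1), heading north
step 1 (turn(left)): at (1,1), heading west
step 2 (turn(left)): at (1,1), heading south
step 3 (move(4)): at (1,0), heading south
step 4 (turn(left)): at (1,0), heading east
minimal: 4 command(s), checked below 4.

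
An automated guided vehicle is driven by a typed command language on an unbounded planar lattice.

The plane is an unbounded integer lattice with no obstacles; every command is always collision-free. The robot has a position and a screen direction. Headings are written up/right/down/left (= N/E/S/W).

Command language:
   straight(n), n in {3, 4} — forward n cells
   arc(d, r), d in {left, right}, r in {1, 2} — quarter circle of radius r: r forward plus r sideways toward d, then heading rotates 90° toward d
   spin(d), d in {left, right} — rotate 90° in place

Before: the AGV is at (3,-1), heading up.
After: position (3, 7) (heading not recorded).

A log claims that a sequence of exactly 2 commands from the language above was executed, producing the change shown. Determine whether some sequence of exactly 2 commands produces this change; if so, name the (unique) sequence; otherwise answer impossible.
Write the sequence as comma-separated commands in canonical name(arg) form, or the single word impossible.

start: at (3,-1), heading up
step 1 (straight(4)): at (3,3), heading up
step 2 (straight(4)): at (3,7), heading up
all 64 alternatives checked — unique.

straight(4), straight(4)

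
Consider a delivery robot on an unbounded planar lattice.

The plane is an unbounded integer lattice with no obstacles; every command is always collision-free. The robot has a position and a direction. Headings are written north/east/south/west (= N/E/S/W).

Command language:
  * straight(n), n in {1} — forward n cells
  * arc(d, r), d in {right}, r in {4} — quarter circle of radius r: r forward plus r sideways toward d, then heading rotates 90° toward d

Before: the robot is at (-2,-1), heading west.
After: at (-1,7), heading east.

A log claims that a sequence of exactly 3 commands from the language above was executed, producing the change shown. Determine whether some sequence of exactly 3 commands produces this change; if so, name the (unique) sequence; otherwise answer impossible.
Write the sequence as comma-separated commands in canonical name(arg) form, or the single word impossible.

key: position moved to (-1,7) AND the heading swung to E — translation plus rotation needed
initial: at (-2,-1), heading west
t=1 arc(right, 4) ⇒ at (-6,3), heading north
t=2 arc(right, 4) ⇒ at (-2,7), heading east
t=3 straight(1) ⇒ at (-1,7), heading east
no rival 3-sequence matches.

arc(right, 4), arc(right, 4), straight(1)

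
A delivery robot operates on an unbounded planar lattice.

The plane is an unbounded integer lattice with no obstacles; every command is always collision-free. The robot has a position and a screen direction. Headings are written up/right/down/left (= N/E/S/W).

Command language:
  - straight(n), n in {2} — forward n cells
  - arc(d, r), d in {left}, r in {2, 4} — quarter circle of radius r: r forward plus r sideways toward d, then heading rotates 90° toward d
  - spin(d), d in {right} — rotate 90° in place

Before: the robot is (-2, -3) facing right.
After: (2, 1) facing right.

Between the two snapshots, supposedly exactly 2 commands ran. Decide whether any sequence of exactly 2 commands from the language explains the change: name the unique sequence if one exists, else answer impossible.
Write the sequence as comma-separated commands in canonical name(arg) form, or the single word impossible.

arc(left, 4), spin(right)

key: running spin(right) before arc(left, 4) would end elsewhere — order is forced
from: (-2, -3) facing right
step 1 (arc(left, 4)): (2, 1) facing up
step 2 (spin(right)): (2, 1) facing right
all 16 alternatives checked — unique.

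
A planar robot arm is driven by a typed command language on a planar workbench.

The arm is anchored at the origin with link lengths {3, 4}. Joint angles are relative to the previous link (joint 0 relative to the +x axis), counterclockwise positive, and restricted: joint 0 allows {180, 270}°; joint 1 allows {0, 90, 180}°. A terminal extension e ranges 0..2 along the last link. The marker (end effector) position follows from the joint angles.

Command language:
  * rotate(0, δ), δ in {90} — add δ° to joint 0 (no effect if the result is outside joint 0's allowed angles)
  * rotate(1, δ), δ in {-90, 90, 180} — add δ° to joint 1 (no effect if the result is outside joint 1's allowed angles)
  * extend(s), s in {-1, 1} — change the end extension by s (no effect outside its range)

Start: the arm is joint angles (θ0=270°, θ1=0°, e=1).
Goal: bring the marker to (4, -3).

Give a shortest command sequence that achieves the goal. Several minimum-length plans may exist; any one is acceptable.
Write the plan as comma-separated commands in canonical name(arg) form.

rotate(1, 90), extend(-1)

from: joint angles (θ0=270°, θ1=0°, e=1)
1. rotate(1, 90) → joint angles (θ0=270°, θ1=90°, e=1)
2. extend(-1) → joint angles (θ0=270°, θ1=90°, e=0)
shorter routes all fall short; 2 is best.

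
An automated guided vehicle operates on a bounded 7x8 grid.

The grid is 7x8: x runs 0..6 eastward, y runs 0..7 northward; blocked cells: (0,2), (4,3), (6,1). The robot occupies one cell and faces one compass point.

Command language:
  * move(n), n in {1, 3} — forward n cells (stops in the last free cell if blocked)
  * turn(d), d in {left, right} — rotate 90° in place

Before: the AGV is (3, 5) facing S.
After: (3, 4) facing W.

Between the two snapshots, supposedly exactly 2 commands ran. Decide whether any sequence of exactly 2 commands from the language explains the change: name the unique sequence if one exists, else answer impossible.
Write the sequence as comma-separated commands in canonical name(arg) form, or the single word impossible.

key: running turn(right) before move(1) would end elsewhere — order is forced
t0: (3, 5) facing S
[1] after move(1): (3, 4) facing S
[2] after turn(right): (3, 4) facing W
no other 2-command option fits: unique.

move(1), turn(right)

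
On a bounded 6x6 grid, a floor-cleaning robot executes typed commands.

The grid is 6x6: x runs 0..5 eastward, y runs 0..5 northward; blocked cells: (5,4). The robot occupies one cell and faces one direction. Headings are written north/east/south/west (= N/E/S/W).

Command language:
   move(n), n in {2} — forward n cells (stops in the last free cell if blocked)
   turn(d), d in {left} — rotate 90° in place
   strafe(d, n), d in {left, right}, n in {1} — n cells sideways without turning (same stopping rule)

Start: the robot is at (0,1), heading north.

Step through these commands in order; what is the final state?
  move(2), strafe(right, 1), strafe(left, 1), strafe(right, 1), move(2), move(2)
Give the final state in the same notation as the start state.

t0: at (0,1), heading north
step 1 (move(2)): at (0,3), heading north
step 2 (strafe(right, 1)): at (1,3), heading north
step 3 (strafe(left, 1)): at (0,3), heading north
step 4 (strafe(right, 1)): at (1,3), heading north
step 5 (move(2)): at (1,5), heading north
step 6 (move(2)): at (1,5), heading north

at (1,5), heading north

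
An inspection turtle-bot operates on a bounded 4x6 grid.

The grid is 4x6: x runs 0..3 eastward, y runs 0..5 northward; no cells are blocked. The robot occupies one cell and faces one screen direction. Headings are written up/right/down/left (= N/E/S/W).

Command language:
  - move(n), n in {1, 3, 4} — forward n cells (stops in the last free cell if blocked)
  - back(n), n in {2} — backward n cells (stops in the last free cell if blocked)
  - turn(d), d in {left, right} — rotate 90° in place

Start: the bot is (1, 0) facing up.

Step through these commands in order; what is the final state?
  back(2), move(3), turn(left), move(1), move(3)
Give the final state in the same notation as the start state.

t0: (1, 0) facing up
1. back(2) → (1, 0) facing up
2. move(3) → (1, 3) facing up
3. turn(left) → (1, 3) facing left
4. move(1) → (0, 3) facing left
5. move(3) → (0, 3) facing left

(0, 3) facing left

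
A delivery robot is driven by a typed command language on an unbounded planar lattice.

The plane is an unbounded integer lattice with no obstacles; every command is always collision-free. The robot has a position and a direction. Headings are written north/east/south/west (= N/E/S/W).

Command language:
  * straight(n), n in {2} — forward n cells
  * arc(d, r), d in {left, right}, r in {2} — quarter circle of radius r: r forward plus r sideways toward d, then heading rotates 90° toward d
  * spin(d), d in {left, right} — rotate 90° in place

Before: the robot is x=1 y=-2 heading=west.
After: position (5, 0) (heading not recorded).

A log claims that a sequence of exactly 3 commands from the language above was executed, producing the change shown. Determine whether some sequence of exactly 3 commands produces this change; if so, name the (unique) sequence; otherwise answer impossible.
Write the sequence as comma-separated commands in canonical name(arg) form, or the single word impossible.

key: order matters: swapping spin(right) and straight(2) lands elsewhere
begin: x=1 y=-2 heading=west
step 1 (spin(right)): x=1 y=-2 heading=north
step 2 (arc(right, 2)): x=3 y=0 heading=east
step 3 (straight(2)): x=5 y=0 heading=east
no rival 3-sequence matches.

spin(right), arc(right, 2), straight(2)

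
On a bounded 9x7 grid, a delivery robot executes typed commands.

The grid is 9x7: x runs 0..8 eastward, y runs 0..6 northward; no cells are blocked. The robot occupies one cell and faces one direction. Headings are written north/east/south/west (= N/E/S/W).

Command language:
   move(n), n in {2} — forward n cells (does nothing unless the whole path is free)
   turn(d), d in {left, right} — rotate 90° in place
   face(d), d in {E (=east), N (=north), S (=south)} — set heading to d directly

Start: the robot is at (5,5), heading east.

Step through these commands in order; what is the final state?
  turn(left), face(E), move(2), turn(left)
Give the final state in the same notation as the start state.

at (7,5), heading north

start: at (5,5), heading east
step 1 (turn(left)): at (5,5), heading north
step 2 (face(E)): at (5,5), heading east
step 3 (move(2)): at (7,5), heading east
step 4 (turn(left)): at (7,5), heading north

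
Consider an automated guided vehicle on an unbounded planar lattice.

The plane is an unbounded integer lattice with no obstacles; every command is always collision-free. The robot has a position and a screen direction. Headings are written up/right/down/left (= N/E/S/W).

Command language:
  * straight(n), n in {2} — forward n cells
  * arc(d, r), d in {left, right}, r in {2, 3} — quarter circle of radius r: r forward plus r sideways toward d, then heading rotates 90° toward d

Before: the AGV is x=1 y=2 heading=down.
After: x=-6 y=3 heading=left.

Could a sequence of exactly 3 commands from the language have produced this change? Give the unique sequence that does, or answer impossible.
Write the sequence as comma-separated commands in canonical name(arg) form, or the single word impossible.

key: cell and facing (now W) both changed — the 3 commands mix motion and turning
from: x=1 y=2 heading=down
step 1 (arc(right, 3)): x=-2 y=-1 heading=left
step 2 (arc(right, 2)): x=-4 y=1 heading=up
step 3 (arc(left, 2)): x=-6 y=3 heading=left
uniquely the one of 125 3-step routes that fits.

arc(right, 3), arc(right, 2), arc(left, 2)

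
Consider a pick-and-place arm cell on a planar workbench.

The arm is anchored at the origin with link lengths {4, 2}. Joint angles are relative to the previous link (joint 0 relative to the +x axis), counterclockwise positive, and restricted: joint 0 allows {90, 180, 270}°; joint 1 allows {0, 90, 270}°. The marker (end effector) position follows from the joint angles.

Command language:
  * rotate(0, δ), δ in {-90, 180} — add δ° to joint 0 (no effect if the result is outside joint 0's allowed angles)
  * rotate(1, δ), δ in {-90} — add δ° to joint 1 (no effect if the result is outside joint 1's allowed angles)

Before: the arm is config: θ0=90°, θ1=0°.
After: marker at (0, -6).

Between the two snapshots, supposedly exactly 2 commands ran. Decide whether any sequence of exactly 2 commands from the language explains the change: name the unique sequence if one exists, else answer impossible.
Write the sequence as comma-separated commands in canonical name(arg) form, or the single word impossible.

rotate(0, -90), rotate(0, 180)

key: running rotate(0, 180) before rotate(0, -90) would end elsewhere — order is forced
start: config: θ0=90°, θ1=0°
1. rotate(0, -90) → config: θ0=90°, θ1=0°
2. rotate(0, 180) → config: θ0=270°, θ1=0°
all 9 alternatives checked — unique.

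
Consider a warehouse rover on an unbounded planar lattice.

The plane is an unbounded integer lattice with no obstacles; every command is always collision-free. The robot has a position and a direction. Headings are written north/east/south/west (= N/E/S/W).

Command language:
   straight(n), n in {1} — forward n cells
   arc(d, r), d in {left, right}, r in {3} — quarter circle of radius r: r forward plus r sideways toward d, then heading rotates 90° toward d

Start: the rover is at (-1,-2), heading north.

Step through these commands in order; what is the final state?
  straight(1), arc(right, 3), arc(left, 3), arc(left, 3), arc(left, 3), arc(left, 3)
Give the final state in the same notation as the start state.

initial: at (-1,-2), heading north
t=1 straight(1) ⇒ at (-1,-1), heading north
t=2 arc(right, 3) ⇒ at (2,2), heading east
t=3 arc(left, 3) ⇒ at (5,5), heading north
t=4 arc(left, 3) ⇒ at (2,8), heading west
t=5 arc(left, 3) ⇒ at (-1,5), heading south
t=6 arc(left, 3) ⇒ at (2,2), heading east

at (2,2), heading east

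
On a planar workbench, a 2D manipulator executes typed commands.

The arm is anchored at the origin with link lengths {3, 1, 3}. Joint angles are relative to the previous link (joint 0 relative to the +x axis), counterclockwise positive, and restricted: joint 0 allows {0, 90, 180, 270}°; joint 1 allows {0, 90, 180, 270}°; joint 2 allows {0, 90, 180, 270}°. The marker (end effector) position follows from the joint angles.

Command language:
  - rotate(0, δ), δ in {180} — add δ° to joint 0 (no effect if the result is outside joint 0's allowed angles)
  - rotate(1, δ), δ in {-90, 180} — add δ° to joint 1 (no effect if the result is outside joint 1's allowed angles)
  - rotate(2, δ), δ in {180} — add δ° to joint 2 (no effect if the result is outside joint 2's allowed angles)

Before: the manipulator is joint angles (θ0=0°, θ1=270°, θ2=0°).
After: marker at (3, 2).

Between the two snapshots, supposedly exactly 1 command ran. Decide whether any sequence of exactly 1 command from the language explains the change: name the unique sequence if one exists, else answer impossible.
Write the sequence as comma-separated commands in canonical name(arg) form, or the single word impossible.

rotate(2, 180)

start: joint angles (θ0=0°, θ1=270°, θ2=0°)
1. rotate(2, 180) → joint angles (θ0=0°, θ1=270°, θ2=180°)
all 4 alternatives checked — unique.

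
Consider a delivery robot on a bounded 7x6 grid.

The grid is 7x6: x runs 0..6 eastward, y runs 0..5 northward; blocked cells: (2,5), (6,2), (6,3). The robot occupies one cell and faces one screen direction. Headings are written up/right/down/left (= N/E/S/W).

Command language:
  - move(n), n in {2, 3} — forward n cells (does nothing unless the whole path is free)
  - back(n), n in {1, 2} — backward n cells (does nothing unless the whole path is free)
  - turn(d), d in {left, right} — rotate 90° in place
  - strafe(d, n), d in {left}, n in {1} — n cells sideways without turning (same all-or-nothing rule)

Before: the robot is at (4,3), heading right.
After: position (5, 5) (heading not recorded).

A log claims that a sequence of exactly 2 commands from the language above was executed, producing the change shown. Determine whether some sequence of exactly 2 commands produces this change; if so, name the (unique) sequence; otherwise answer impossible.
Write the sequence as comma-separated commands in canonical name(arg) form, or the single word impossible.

checked all 2-command options: none fits.

impossible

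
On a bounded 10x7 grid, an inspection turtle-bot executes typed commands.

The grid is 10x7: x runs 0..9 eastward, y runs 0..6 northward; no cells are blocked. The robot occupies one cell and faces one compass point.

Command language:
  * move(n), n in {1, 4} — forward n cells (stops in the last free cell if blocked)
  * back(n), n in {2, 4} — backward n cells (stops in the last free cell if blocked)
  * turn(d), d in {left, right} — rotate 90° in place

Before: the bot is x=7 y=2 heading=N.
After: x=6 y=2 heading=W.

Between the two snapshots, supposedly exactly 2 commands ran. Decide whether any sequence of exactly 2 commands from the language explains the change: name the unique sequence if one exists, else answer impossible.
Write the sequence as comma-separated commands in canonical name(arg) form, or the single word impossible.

key: order matters: swapping turn(left) and move(1) lands elsewhere
start: x=7 y=2 heading=N
t=1 turn(left) ⇒ x=7 y=2 heading=W
t=2 move(1) ⇒ x=6 y=2 heading=W
uniquely the one of 36 2-step routes that fits.

turn(left), move(1)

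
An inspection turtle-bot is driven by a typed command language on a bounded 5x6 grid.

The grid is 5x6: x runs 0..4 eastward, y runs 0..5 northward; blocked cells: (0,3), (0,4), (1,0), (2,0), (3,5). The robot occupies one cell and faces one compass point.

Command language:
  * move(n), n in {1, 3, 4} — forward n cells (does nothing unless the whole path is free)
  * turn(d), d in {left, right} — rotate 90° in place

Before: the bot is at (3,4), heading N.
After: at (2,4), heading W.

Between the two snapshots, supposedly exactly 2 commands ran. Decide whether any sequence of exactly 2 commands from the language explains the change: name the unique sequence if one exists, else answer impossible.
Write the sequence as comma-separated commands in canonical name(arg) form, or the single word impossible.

turn(left), move(1)

key: running move(1) before turn(left) would end elsewhere — order is forced
from: at (3,4), heading N
t=1 turn(left) ⇒ at (3,4), heading W
t=2 move(1) ⇒ at (2,4), heading W
no other 2-command option fits: unique.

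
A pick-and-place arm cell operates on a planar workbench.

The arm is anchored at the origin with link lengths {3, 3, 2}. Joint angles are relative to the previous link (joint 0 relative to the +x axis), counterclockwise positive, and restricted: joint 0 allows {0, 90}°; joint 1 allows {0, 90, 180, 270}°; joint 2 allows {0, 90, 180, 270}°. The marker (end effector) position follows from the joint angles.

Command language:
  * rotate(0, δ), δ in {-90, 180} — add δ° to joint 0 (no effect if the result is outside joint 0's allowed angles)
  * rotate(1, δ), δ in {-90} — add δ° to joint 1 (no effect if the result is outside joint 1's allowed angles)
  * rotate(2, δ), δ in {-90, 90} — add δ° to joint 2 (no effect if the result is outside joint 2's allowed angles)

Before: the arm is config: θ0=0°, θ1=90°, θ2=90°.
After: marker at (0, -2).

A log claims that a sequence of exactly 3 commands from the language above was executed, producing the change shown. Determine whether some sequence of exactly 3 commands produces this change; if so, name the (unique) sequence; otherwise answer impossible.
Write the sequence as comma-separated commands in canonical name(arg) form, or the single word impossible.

begin: config: θ0=0°, θ1=90°, θ2=90°
t=1 rotate(1, -90) ⇒ config: θ0=0°, θ1=0°, θ2=90°
t=2 rotate(1, -90) ⇒ config: θ0=0°, θ1=270°, θ2=90°
t=3 rotate(1, -90) ⇒ config: θ0=0°, θ1=180°, θ2=90°
uniquely the one of 125 3-step routes that fits.

rotate(1, -90), rotate(1, -90), rotate(1, -90)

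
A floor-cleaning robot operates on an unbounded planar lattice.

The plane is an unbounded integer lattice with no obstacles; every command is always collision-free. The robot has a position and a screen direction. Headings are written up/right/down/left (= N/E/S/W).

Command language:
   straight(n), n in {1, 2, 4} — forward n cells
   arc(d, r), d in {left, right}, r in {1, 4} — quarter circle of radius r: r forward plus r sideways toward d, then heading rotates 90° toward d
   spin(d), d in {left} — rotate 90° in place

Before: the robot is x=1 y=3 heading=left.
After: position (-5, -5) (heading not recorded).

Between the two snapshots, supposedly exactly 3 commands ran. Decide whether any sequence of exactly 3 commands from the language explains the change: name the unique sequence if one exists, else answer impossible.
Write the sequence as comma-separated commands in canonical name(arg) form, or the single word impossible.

key: running straight(4) before straight(2) would end elsewhere — order is forced
initial: x=1 y=3 heading=left
t=1 straight(2) ⇒ x=-1 y=3 heading=left
t=2 arc(left, 4) ⇒ x=-5 y=-1 heading=down
t=3 straight(4) ⇒ x=-5 y=-5 heading=down
all 512 alternatives checked — unique.

straight(2), arc(left, 4), straight(4)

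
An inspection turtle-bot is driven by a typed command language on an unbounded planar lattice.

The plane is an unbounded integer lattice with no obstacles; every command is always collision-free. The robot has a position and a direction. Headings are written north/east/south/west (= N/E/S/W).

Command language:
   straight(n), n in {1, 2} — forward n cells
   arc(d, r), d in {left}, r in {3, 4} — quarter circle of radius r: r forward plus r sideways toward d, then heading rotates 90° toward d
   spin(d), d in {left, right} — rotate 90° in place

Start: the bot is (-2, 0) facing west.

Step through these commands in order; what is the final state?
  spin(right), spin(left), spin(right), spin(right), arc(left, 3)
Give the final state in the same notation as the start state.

initial: (-2, 0) facing west
t=1 spin(right) ⇒ (-2, 0) facing north
t=2 spin(left) ⇒ (-2, 0) facing west
t=3 spin(right) ⇒ (-2, 0) facing north
t=4 spin(right) ⇒ (-2, 0) facing east
t=5 arc(left, 3) ⇒ (1, 3) facing north

(1, 3) facing north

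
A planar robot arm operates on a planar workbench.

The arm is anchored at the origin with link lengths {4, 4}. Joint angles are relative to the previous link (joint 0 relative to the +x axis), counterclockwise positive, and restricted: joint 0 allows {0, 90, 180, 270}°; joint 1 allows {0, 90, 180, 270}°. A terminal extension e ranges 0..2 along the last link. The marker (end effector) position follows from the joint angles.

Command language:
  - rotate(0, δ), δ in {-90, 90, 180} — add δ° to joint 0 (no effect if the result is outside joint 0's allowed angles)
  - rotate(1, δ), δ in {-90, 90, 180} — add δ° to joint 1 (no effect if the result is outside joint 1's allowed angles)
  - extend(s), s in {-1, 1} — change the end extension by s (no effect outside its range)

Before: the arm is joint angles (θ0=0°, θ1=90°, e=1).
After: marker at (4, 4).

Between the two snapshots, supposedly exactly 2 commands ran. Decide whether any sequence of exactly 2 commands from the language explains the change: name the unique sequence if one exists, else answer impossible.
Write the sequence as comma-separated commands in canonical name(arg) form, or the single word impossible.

extend(-1), extend(-1)

t0: joint angles (θ0=0°, θ1=90°, e=1)
step 1 (extend(-1)): joint angles (θ0=0°, θ1=90°, e=0)
step 2 (extend(-1)): joint angles (θ0=0°, θ1=90°, e=0)
no rival 2-sequence matches.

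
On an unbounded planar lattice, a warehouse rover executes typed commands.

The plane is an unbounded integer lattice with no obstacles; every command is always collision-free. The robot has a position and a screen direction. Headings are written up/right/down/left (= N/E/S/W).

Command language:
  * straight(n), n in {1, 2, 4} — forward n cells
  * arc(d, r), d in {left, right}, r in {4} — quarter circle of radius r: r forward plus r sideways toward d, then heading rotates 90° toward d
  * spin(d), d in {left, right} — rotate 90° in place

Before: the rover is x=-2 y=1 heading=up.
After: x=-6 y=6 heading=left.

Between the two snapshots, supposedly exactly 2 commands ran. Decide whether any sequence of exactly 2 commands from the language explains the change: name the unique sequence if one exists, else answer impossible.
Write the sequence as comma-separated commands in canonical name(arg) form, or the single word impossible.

key: running arc(left, 4) before straight(1) would end elsewhere — order is forced
start: x=-2 y=1 heading=up
t=1 straight(1) ⇒ x=-2 y=2 heading=up
t=2 arc(left, 4) ⇒ x=-6 y=6 heading=left
all 49 alternatives checked — unique.

straight(1), arc(left, 4)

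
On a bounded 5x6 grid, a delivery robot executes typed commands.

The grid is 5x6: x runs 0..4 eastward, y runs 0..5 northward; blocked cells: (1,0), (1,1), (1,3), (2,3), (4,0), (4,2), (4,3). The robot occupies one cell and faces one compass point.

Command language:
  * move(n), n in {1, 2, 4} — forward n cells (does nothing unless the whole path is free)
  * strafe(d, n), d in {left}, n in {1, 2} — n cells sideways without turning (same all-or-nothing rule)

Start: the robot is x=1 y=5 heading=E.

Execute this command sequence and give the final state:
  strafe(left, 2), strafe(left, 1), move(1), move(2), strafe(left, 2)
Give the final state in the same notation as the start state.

from: x=1 y=5 heading=E
t=1 strafe(left, 2) ⇒ x=1 y=5 heading=E
t=2 strafe(left, 1) ⇒ x=1 y=5 heading=E
t=3 move(1) ⇒ x=2 y=5 heading=E
t=4 move(2) ⇒ x=4 y=5 heading=E
t=5 strafe(left, 2) ⇒ x=4 y=5 heading=E

x=4 y=5 heading=E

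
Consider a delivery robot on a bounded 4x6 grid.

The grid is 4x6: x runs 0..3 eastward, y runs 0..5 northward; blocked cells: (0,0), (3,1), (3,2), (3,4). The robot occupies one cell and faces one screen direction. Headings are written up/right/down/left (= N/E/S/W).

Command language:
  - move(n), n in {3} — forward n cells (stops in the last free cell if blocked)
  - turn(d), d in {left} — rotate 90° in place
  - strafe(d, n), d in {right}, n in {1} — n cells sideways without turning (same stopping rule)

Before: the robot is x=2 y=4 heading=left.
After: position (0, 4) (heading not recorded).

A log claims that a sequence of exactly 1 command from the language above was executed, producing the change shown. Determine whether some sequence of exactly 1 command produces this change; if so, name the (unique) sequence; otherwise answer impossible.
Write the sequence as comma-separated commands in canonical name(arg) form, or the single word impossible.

move(3)

key: move(3) runs into the grid edge before its full distance
begin: x=2 y=4 heading=left
step 1 (move(3)): x=0 y=4 heading=left
uniquely the one of 3 1-step routes that fits.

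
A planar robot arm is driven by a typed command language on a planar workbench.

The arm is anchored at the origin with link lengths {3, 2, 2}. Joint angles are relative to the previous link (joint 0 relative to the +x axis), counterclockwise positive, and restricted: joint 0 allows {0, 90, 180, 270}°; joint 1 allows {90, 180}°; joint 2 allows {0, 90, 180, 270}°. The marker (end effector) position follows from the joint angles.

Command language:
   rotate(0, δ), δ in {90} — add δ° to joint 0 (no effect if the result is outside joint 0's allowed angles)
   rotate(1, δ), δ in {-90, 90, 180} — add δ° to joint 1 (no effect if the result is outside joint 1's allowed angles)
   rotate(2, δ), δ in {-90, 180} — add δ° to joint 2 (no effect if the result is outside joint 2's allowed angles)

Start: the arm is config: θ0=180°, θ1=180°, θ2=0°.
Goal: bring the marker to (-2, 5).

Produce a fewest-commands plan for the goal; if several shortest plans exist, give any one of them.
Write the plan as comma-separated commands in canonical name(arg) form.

t0: config: θ0=180°, θ1=180°, θ2=0°
1. rotate(2, -90) → config: θ0=180°, θ1=180°, θ2=270°
2. rotate(0, 90) → config: θ0=270°, θ1=180°, θ2=270°
3. rotate(0, 90) → config: θ0=0°, θ1=180°, θ2=270°
4. rotate(0, 90) → config: θ0=90°, θ1=180°, θ2=270°
5. rotate(1, -90) → config: θ0=90°, θ1=90°, θ2=270°
no 4-step plan works, so 5 is optimal.

rotate(2, -90), rotate(0, 90), rotate(0, 90), rotate(0, 90), rotate(1, -90)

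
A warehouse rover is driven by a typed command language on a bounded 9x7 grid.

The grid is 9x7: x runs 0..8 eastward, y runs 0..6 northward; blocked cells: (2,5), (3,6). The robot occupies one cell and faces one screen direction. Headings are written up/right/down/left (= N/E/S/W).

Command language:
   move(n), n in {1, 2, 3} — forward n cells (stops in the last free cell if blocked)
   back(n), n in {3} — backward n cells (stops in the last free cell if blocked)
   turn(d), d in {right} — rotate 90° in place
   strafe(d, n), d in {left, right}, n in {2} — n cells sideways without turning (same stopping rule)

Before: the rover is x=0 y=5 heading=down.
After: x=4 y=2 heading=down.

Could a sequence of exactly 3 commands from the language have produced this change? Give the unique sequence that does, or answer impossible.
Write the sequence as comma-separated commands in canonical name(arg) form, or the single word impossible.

key: order matters: swapping move(3) and strafe(left, 2) lands elsewhere
start: x=0 y=5 heading=down
step 1 (move(3)): x=0 y=2 heading=down
step 2 (strafe(left, 2)): x=2 y=2 heading=down
step 3 (strafe(left, 2)): x=4 y=2 heading=down
all 343 alternatives checked — unique.

move(3), strafe(left, 2), strafe(left, 2)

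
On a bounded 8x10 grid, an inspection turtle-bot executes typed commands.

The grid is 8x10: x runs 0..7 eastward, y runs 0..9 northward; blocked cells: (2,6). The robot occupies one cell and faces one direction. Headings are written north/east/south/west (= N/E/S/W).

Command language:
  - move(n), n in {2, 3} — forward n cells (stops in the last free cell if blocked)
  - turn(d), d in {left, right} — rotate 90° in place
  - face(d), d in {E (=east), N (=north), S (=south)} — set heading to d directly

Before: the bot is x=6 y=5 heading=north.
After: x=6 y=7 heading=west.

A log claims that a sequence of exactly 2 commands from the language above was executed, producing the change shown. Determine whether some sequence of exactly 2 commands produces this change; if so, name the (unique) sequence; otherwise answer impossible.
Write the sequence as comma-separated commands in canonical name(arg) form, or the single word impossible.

move(2), turn(left)

key: running turn(left) before move(2) would end elsewhere — order is forced
begin: x=6 y=5 heading=north
[1] after move(2): x=6 y=7 heading=north
[2] after turn(left): x=6 y=7 heading=west
uniquely the one of 49 2-step routes that fits.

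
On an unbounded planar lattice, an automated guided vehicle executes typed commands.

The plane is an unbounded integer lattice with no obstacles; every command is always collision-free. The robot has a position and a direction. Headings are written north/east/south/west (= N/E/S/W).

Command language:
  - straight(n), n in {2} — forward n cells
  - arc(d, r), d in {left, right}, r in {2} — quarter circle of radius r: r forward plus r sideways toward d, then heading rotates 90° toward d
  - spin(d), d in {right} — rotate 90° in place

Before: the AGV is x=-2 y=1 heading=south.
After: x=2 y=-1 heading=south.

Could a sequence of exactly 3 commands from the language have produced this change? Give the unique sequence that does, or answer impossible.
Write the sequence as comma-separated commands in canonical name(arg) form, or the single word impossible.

key: order matters: swapping arc(left, 2) and spin(right) lands elsewhere
initial: x=-2 y=1 heading=south
1. arc(left, 2) → x=0 y=-1 heading=east
2. straight(2) → x=2 y=-1 heading=east
3. spin(right) → x=2 y=-1 heading=south
uniquely the one of 64 3-step routes that fits.

arc(left, 2), straight(2), spin(right)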